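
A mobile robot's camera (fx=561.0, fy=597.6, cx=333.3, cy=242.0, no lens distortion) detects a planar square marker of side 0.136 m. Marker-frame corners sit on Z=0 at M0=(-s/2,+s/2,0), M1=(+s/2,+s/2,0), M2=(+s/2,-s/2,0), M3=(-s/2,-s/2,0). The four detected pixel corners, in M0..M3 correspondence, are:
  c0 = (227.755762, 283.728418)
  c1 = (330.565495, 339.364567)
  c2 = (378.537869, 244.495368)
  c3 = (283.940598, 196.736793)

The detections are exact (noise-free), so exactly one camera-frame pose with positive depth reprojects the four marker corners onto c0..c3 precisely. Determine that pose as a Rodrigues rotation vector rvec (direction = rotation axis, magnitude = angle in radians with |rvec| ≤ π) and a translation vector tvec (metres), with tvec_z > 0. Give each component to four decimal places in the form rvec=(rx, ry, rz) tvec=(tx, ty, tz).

Intrinsics K: fx=561.0, fy=597.6, cx=333.3, cy=242.0
Marker side s = 0.136 m; corners in marker frame (Z=0):
  M0 = (-0.0680, +0.0680, 0)
  M1 = (+0.0680, +0.0680, 0)
  M2 = (+0.0680, -0.0680, 0)
  M3 = (-0.0680, -0.0680, 0)
Detected image corners:
  c0 = (227.755762, 283.728418) px
  c1 = (330.565495, 339.364567) px
  c2 = (378.537869, 244.495368) px
  c3 = (283.940598, 196.736793) px
Planar DLT: solve 8×8 A·h = b for H (H[2,2]=1):
  H  [+656.37169 -605.92750 +305.74451]
  H  [+319.50137 +474.15180 +263.43598]
  H  [-0.22245 -0.72916 +1.00000]
B = K⁻¹H; ‖b₁‖=1.461301, ‖b₂‖=1.461301; λ = 2/(‖b₁‖+‖b₂‖) = 0.684322, sign → tz>0 ⇒ λ=+0.684322
r₁ = λ·B[:,0] = (+0.89110,+0.42751,-0.15223); r₂ = λ·B[:,1] = (-0.44267,+0.74502,-0.49898)
r₃ = r₁×r₂ = (-0.09991,+0.51203,+0.85314); SVD([r₁ r₂ r₃]) → R = UVᵀ:
  R  [+0.89110 -0.44267 -0.09991]
  R  [+0.42751 +0.74502 +0.51203]
  R  [-0.15223 -0.49898 +0.85314]
t = (-0.03361, +0.02455, +0.68432) m
tr R = 2.489262; θ = arccos((tr R − 1)/2) = 0.730815 rad = 41.873°
axis k = ((R−Rᵀ)₃₂, (R−Rᵀ)₁₃, (R−Rᵀ)₂₁) / (2 sinθ) = (-0.757338, +0.039194, +0.651846)
rvec = θ·k = (-0.553473, +0.028644, +0.476379)

rvec=(-0.5535, 0.0286, 0.4764) tvec=(-0.0336, 0.0245, 0.6843)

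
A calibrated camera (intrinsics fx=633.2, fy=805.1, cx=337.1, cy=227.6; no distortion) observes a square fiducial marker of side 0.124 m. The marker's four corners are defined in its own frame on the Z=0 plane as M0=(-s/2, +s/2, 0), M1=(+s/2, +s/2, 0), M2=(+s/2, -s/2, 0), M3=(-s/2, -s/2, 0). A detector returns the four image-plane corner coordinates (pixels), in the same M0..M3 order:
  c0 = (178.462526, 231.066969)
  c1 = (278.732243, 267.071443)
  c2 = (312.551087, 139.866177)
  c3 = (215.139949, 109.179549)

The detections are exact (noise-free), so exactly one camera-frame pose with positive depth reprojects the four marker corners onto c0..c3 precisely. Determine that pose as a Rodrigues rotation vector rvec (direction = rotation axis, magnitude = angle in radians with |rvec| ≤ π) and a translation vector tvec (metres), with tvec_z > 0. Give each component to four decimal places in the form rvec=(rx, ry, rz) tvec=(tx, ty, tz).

Intrinsics K: fx=633.2, fy=805.1, cx=337.1, cy=227.6
Marker side s = 0.124 m; corners in marker frame (Z=0):
  M0 = (-0.0620, +0.0620, 0)
  M1 = (+0.0620, +0.0620, 0)
  M2 = (+0.0620, -0.0620, 0)
  M3 = (-0.0620, -0.0620, 0)
Detected image corners:
  c0 = (178.462526, 231.066969) px
  c1 = (278.732243, 267.071443) px
  c2 = (312.551087, 139.866177) px
  c3 = (215.139949, 109.179549) px
Planar DLT: solve 8×8 A·h = b for H (H[2,2]=1):
  H  [+733.50972 -364.46512 +245.78813]
  H  [+220.41690 +943.35510 +185.27523]
  H  [-0.25732 -0.32500 +1.00000]
B = K⁻¹H; ‖b₁‖=1.365421, ‖b₂‖=1.365421; λ = 2/(‖b₁‖+‖b₂‖) = 0.732375, sign → tz>0 ⇒ λ=+0.732375
r₁ = λ·B[:,0] = (+0.94872,+0.25378,-0.18846); r₂ = λ·B[:,1] = (-0.29483,+0.92543,-0.23802)
r₃ = r₁×r₂ = (+0.11400,+0.28138,+0.95280); SVD([r₁ r₂ r₃]) → R = UVᵀ:
  R  [+0.94872 -0.29483 +0.11400]
  R  [+0.25378 +0.92543 +0.28138]
  R  [-0.18846 -0.23802 +0.95280]
t = (-0.10561, -0.03850, +0.73237) m
tr R = 2.826955; θ = arccos((tr R − 1)/2) = 0.419046 rad = 24.010°
axis k = ((R−Rᵀ)₃₂, (R−Rᵀ)₁₃, (R−Rᵀ)₂₁) / (2 sinθ) = (-0.638260, +0.371665, +0.674158)
rvec = θ·k = (-0.267460, +0.155745, +0.282503)

rvec=(-0.2675, 0.1557, 0.2825) tvec=(-0.1056, -0.0385, 0.7324)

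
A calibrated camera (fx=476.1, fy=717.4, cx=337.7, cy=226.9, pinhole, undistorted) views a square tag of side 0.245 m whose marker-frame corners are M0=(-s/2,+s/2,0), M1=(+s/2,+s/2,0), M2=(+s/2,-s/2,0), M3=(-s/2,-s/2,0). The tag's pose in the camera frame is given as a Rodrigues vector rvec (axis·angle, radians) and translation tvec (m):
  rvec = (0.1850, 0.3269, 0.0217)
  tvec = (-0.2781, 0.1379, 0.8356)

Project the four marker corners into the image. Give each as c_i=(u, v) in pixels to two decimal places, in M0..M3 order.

Intrinsics K: fx=476.1, fy=717.4, cx=337.7, cy=226.9
Marker side s = 0.245 m; corners in marker frame (Z=0):
  M0 = (-0.1225, +0.1225, 0)
  M1 = (+0.1225, +0.1225, 0)
  M2 = (+0.1225, -0.1225, 0)
  M3 = (-0.1225, -0.1225, 0)
rvec = (0.1850, 0.3269, 0.0217), |rvec| = θ = 0.37624 rad = 21.557°
Rodrigues: sinθ=0.36743, 1−cosθ=0.06995; R = I + sinθ·[k]× + (1−cosθ)·[k]×²:
    [+0.94696 +0.00869 +0.32123]
    [+0.05107 +0.98286 -0.17716]
    [-0.31726 +0.18417 +0.93028]
t = (-0.2781, 0.1379, 0.8356) m
M0: Pc = R·M0+t = (-0.39304, +0.25204, +0.89703); u = 476.1·(-0.39304)/0.89703 + 337.7 = 129.0932, v = 717.4·(+0.25204)/0.89703 + 226.9 = 428.4727
M1: Pc = R·M1+t = (-0.16103, +0.26456, +0.81930); u = 476.1·(-0.16103)/0.81930 + 337.7 = 244.1228, v = 717.4·(+0.26456)/0.81930 + 226.9 = 458.5533
M2: Pc = R·M2+t = (-0.16316, +0.02376, +0.77417); u = 476.1·(-0.16316)/0.77417 + 337.7 = 237.3592, v = 717.4·(+0.02376)/0.77417 + 226.9 = 248.9146
M3: Pc = R·M3+t = (-0.39517, +0.01124, +0.85190); u = 476.1·(-0.39517)/0.85190 + 337.7 = 116.8541, v = 717.4·(+0.01124)/0.85190 + 226.9 = 236.3683

c0=(129.09, 428.47) c1=(244.12, 458.55) c2=(237.36, 248.91) c3=(116.85, 236.37)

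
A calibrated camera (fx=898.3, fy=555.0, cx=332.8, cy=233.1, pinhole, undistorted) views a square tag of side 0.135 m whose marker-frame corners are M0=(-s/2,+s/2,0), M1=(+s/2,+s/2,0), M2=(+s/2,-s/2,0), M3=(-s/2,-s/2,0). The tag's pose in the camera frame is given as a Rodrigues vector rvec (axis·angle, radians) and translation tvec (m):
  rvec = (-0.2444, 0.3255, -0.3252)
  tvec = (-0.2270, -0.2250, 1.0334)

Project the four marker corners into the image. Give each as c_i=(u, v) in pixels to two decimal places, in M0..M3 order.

Intrinsics K: fx=898.3, fy=555.0, cx=332.8, cy=233.1
Marker side s = 0.135 m; corners in marker frame (Z=0):
  M0 = (-0.0675, +0.0675, 0)
  M1 = (+0.0675, +0.0675, 0)
  M2 = (+0.0675, -0.0675, 0)
  M3 = (-0.0675, -0.0675, 0)
rvec = (-0.2444, 0.3255, -0.3252), |rvec| = θ = 0.52100 rad = 29.851°
Rodrigues: sinθ=0.49774, 1−cosθ=0.13268; R = I + sinθ·[k]× + (1−cosθ)·[k]×²:
    [+0.89652 +0.27180 +0.34982]
    [-0.34957 +0.91911 +0.18175]
    [-0.27212 -0.28523 +0.91902]
t = (-0.2270, -0.2250, 1.0334) m
M0: Pc = R·M0+t = (-0.26917, -0.13936, +1.03252); u = 898.3·(-0.26917)/1.03252 + 332.8 = 98.6204, v = 555.0·(-0.13936)/1.03252 + 233.1 = 158.1888
M1: Pc = R·M1+t = (-0.14814, -0.18656, +0.99578); u = 898.3·(-0.14814)/0.99578 + 332.8 = 199.1632, v = 555.0·(-0.18656)/0.99578 + 233.1 = 129.1225
M2: Pc = R·M2+t = (-0.18483, -0.31064, +1.03428); u = 898.3·(-0.18483)/1.03428 + 332.8 = 172.2696, v = 555.0·(-0.31064)/1.03428 + 233.1 = 66.4118
M3: Pc = R·M3+t = (-0.30586, -0.26344, +1.07102); u = 898.3·(-0.30586)/1.07102 + 332.8 = 76.2640, v = 555.0·(-0.26344)/1.07102 + 233.1 = 96.5842

c0=(98.62, 158.19) c1=(199.16, 129.12) c2=(172.27, 66.41) c3=(76.26, 96.58)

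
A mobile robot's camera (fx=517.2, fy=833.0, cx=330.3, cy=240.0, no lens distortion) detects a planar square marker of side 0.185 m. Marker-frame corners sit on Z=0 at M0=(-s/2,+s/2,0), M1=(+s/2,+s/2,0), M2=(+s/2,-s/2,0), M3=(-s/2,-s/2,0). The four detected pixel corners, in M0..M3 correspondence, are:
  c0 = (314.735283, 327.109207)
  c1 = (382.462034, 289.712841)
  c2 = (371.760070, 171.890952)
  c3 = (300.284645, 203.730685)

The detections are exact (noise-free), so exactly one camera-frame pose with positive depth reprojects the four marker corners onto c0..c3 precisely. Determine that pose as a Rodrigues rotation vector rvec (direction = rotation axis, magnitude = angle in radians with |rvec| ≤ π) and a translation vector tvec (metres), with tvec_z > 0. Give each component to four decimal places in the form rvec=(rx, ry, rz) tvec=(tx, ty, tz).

Intrinsics K: fx=517.2, fy=833.0, cx=330.3, cy=240.0
Marker side s = 0.185 m; corners in marker frame (Z=0):
  M0 = (-0.0925, +0.0925, 0)
  M1 = (+0.0925, +0.0925, 0)
  M2 = (+0.0925, -0.0925, 0)
  M3 = (-0.0925, -0.0925, 0)
Detected image corners:
  c0 = (314.735283, 327.109207) px
  c1 = (382.462034, 289.712841) px
  c2 = (371.760070, 171.890952) px
  c3 = (300.284645, 203.730685) px
Planar DLT: solve 8×8 A·h = b for H (H[2,2]=1):
  H  [+484.24842 +147.78217 +343.46454]
  H  [-108.99188 +709.51012 +248.90979]
  H  [+0.31622 +0.23399 +1.00000]
B = K⁻¹H; ‖b₁‖=0.829767, ‖b₂‖=0.829767; λ = 2/(‖b₁‖+‖b₂‖) = 1.205158, sign → tz>0 ⇒ λ=+1.205158
r₁ = λ·B[:,0] = (+0.88500,-0.26749,+0.38110); r₂ = λ·B[:,1] = (+0.16426,+0.94525,+0.28200)
r₃ = r₁×r₂ = (-0.43566,-0.18697,+0.88048); SVD([r₁ r₂ r₃]) → R = UVᵀ:
  R  [+0.88500 +0.16426 -0.43566]
  R  [-0.26749 +0.94525 -0.18697]
  R  [+0.38110 +0.28200 +0.88048]
t = (+0.03068, +0.01289, +1.20516) m
tr R = 2.710723; θ = arccos((tr R − 1)/2) = 0.544548 rad = 31.200°
axis k = ((R−Rᵀ)₃₂, (R−Rᵀ)₁₃, (R−Rᵀ)₂₁) / (2 sinθ) = (+0.452644, -0.788326, -0.416719)
rvec = θ·k = (+0.246487, -0.429282, -0.226924)

rvec=(0.2465, -0.4293, -0.2269) tvec=(0.0307, 0.0129, 1.2052)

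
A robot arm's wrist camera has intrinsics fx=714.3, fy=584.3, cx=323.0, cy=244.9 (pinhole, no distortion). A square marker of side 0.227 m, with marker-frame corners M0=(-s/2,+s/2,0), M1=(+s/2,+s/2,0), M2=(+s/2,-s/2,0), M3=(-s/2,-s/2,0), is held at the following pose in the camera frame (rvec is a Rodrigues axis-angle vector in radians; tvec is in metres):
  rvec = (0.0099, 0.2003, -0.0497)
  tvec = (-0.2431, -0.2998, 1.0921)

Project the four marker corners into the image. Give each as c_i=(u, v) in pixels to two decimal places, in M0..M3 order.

c0=(99.81, 150.09) c1=(238.69, 140.09) c2=(230.97, 16.06) c3=(92.26, 31.10)

Intrinsics K: fx=714.3, fy=584.3, cx=323.0, cy=244.9
Marker side s = 0.227 m; corners in marker frame (Z=0):
  M0 = (-0.1135, +0.1135, 0)
  M1 = (+0.1135, +0.1135, 0)
  M2 = (+0.1135, -0.1135, 0)
  M3 = (-0.1135, -0.1135, 0)
rvec = (0.0099, 0.2003, -0.0497), |rvec| = θ = 0.20661 rad = 11.838°
Rodrigues: sinθ=0.20514, 1−cosθ=0.02127; R = I + sinθ·[k]× + (1−cosθ)·[k]×²:
    [+0.97878 +0.05034 +0.19863]
    [-0.04836 +0.99872 -0.01479]
    [-0.19912 +0.00487 +0.97996]
t = (-0.2431, -0.2998, 1.0921) m
M0: Pc = R·M0+t = (-0.34848, -0.18096, +1.11525); u = 714.3·(-0.34848)/1.11525 + 323.0 = 99.8056, v = 584.3·(-0.18096)/1.11525 + 244.9 = 150.0939
M1: Pc = R·M1+t = (-0.12630, -0.19193, +1.07005); u = 714.3·(-0.12630)/1.07005 + 323.0 = 238.6931, v = 584.3·(-0.19193)/1.07005 + 244.9 = 140.0948
M2: Pc = R·M2+t = (-0.13772, -0.41864, +1.06895); u = 714.3·(-0.13772)/1.06895 + 323.0 = 230.9707, v = 584.3·(-0.41864)/1.06895 + 244.9 = 16.0641
M3: Pc = R·M3+t = (-0.35990, -0.40767, +1.11415); u = 714.3·(-0.35990)/1.11415 + 323.0 = 92.2587, v = 584.3·(-0.40767)/1.11415 + 244.9 = 31.1050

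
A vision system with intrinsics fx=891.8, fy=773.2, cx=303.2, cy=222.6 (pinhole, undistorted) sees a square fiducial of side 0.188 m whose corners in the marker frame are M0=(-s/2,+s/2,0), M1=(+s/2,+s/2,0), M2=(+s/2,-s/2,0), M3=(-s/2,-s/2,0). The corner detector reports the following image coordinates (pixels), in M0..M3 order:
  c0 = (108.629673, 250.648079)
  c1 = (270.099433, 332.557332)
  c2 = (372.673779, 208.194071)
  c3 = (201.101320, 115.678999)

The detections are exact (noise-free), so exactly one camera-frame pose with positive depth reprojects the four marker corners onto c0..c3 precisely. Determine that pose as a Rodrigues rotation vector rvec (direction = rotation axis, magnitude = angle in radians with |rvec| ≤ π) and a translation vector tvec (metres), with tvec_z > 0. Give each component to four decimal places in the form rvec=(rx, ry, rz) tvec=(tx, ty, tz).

Intrinsics K: fx=891.8, fy=773.2, cx=303.2, cy=222.6
Marker side s = 0.188 m; corners in marker frame (Z=0):
  M0 = (-0.0940, +0.0940, 0)
  M1 = (+0.0940, +0.0940, 0)
  M2 = (+0.0940, -0.0940, 0)
  M3 = (-0.0940, -0.0940, 0)
Detected image corners:
  c0 = (108.629673, 250.648079) px
  c1 = (270.099433, 332.557332) px
  c2 = (372.673779, 208.194071) px
  c3 = (201.101320, 115.678999) px
Planar DLT: solve 8×8 A·h = b for H (H[2,2]=1):
  H  [+921.94945 -420.47643 +237.45117]
  H  [+498.26498 +783.25183 +229.93567]
  H  [+0.15641 +0.41431 +1.00000]
B = K⁻¹H; ‖b₁‖=1.159900, ‖b₂‖=1.159900; λ = 2/(‖b₁‖+‖b₂‖) = 0.862143, sign → tz>0 ⇒ λ=+0.862143
r₁ = λ·B[:,0] = (+0.84544,+0.51676,+0.13485); r₂ = λ·B[:,1] = (-0.52793,+0.77052,+0.35719)
r₃ = r₁×r₂ = (+0.08068,-0.37318,+0.92424); SVD([r₁ r₂ r₃]) → R = UVᵀ:
  R  [+0.84544 -0.52793 +0.08068]
  R  [+0.51676 +0.77052 -0.37318]
  R  [+0.13485 +0.35719 +0.92424]
t = (-0.06356, +0.00818, +0.86214) m
tr R = 2.540206; θ = arccos((tr R − 1)/2) = 0.691794 rad = 39.637°
axis k = ((R−Rᵀ)₃₂, (R−Rᵀ)₁₃, (R−Rᵀ)₂₁) / (2 sinθ) = (+0.572465, -0.042456, +0.818829)
rvec = θ·k = (+0.396028, -0.029371, +0.566461)

rvec=(0.3960, -0.0294, 0.5665) tvec=(-0.0636, 0.0082, 0.8621)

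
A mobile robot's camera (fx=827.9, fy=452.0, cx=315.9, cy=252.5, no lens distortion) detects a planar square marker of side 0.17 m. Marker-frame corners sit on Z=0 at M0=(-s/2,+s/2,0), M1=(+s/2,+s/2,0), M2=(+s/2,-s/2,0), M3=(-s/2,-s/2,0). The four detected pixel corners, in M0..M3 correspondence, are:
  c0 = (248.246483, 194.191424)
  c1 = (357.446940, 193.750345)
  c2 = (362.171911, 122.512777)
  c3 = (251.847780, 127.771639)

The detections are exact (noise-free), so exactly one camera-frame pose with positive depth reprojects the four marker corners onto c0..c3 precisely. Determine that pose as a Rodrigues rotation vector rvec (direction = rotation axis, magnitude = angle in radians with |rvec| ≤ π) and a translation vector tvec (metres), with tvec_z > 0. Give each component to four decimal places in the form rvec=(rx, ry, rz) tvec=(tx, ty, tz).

Intrinsics K: fx=827.9, fy=452.0, cx=315.9, cy=252.5
Marker side s = 0.17 m; corners in marker frame (Z=0):
  M0 = (-0.0850, +0.0850, 0)
  M1 = (+0.0850, +0.0850, 0)
  M2 = (+0.0850, -0.0850, 0)
  M3 = (-0.0850, -0.0850, 0)
Detected image corners:
  c0 = (248.246483, 194.191424) px
  c1 = (357.446940, 193.750345) px
  c2 = (362.171911, 122.512777) px
  c3 = (251.847780, 127.771639) px
Planar DLT: solve 8×8 A·h = b for H (H[2,2]=1):
  H  [+520.65919 -10.75186 +303.00825]
  H  [-82.11228 +411.50872 +159.73687]
  H  [-0.40990 +0.04467 +1.00000]
B = K⁻¹H; ‖b₁‖=0.887097, ‖b₂‖=0.887097; λ = 2/(‖b₁‖+‖b₂‖) = 1.127273, sign → tz>0 ⇒ λ=+1.127273
r₁ = λ·B[:,0] = (+0.88524,+0.05334,-0.46206); r₂ = λ·B[:,1] = (-0.03385,+0.99816,+0.05036)
r₃ = r₁×r₂ = (+0.46390,-0.02894,+0.88542); SVD([r₁ r₂ r₃]) → R = UVᵀ:
  R  [+0.88524 -0.03385 +0.46390]
  R  [+0.05334 +0.99816 -0.02894]
  R  [-0.46206 +0.05036 +0.88542]
t = (-0.01755, -0.23135, +1.12727) m
tr R = 2.768814; θ = arccos((tr R − 1)/2) = 0.485575 rad = 27.821°
axis k = ((R−Rᵀ)₃₂, (R−Rᵀ)₁₃, (R−Rᵀ)₂₁) / (2 sinθ) = (+0.084950, +0.991997, +0.093410)
rvec = θ·k = (+0.041249, +0.481689, +0.045357)

rvec=(0.0412, 0.4817, 0.0454) tvec=(-0.0176, -0.2313, 1.1273)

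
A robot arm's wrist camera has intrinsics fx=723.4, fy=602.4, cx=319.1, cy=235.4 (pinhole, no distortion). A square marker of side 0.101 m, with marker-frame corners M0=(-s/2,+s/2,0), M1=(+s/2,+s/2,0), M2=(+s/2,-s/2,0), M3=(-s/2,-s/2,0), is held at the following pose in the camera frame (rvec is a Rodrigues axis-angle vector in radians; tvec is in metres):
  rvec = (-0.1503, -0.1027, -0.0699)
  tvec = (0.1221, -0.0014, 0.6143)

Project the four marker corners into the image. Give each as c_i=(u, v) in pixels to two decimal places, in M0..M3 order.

Intrinsics K: fx=723.4, fy=602.4, cx=319.1, cy=235.4
Marker side s = 0.101 m; corners in marker frame (Z=0):
  M0 = (-0.0505, +0.0505, 0)
  M1 = (+0.0505, +0.0505, 0)
  M2 = (+0.0505, -0.0505, 0)
  M3 = (-0.0505, -0.0505, 0)
rvec = (-0.1503, -0.1027, -0.0699), |rvec| = θ = 0.19500 rad = 11.172°
Rodrigues: sinθ=0.19376, 1−cosθ=0.01895; R = I + sinθ·[k]× + (1−cosθ)·[k]×²:
    [+0.99231 +0.07715 -0.09681]
    [-0.06176 +0.98631 +0.15293]
    [+0.10729 -0.14577 +0.98348]
t = (0.1221, -0.0014, 0.6143) m
M0: Pc = R·M0+t = (+0.07588, +0.05153, +0.60152); u = 723.4·(+0.07588)/0.60152 + 319.1 = 410.3603, v = 602.4·(+0.05153)/0.60152 + 235.4 = 287.0029
M1: Pc = R·M1+t = (+0.17611, +0.04529, +0.61236); u = 723.4·(+0.17611)/0.61236 + 319.1 = 527.1427, v = 602.4·(+0.04529)/0.61236 + 235.4 = 279.9529
M2: Pc = R·M2+t = (+0.16832, -0.05433, +0.62708); u = 723.4·(+0.16832)/0.62708 + 319.1 = 513.2690, v = 602.4·(-0.05433)/0.62708 + 235.4 = 183.2106
M3: Pc = R·M3+t = (+0.06809, -0.04809, +0.61624); u = 723.4·(+0.06809)/0.61624 + 319.1 = 399.0327, v = 602.4·(-0.04809)/0.61624 + 235.4 = 188.3910

c0=(410.36, 287.00) c1=(527.14, 279.95) c2=(513.27, 183.21) c3=(399.03, 188.39)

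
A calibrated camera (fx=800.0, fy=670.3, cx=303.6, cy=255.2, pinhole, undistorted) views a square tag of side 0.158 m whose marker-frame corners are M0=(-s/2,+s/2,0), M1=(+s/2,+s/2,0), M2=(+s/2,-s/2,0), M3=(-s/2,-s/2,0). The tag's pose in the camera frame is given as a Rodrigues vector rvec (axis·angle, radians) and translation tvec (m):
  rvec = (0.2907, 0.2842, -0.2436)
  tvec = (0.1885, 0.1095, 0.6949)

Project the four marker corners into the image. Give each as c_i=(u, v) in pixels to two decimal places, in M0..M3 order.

Intrinsics K: fx=800.0, fy=670.3, cx=303.6, cy=255.2
Marker side s = 0.158 m; corners in marker frame (Z=0):
  M0 = (-0.0790, +0.0790, 0)
  M1 = (+0.0790, +0.0790, 0)
  M2 = (+0.0790, -0.0790, 0)
  M3 = (-0.0790, -0.0790, 0)
rvec = (0.2907, 0.2842, -0.2436), |rvec| = θ = 0.47394 rad = 27.155°
Rodrigues: sinθ=0.45639, 1−cosθ=0.11022; R = I + sinθ·[k]× + (1−cosθ)·[k]×²:
    [+0.93125 +0.27512 +0.23893]
    [-0.19404 +0.92941 -0.31391]
    [-0.30843 +0.24597 +0.91890]
t = (0.1885, 0.1095, 0.6949) m
M0: Pc = R·M0+t = (+0.13667, +0.19825, +0.73870); u = 800.0·(+0.13667)/0.73870 + 303.6 = 451.6079, v = 670.3·(+0.19825)/0.73870 + 255.2 = 435.0963
M1: Pc = R·M1+t = (+0.28380, +0.16759, +0.68997); u = 800.0·(+0.28380)/0.68997 + 303.6 = 632.6637, v = 670.3·(+0.16759)/0.68997 + 255.2 = 418.0175
M2: Pc = R·M2+t = (+0.24033, +0.02075, +0.65110); u = 800.0·(+0.24033)/0.65110 + 303.6 = 598.8943, v = 670.3·(+0.02075)/0.65110 + 255.2 = 276.5589
M3: Pc = R·M3+t = (+0.09320, +0.05141, +0.69983); u = 800.0·(+0.09320)/0.69983 + 303.6 = 410.1358, v = 670.3·(+0.05141)/0.69983 + 255.2 = 304.4363

c0=(451.61, 435.10) c1=(632.66, 418.02) c2=(598.89, 276.56) c3=(410.14, 304.44)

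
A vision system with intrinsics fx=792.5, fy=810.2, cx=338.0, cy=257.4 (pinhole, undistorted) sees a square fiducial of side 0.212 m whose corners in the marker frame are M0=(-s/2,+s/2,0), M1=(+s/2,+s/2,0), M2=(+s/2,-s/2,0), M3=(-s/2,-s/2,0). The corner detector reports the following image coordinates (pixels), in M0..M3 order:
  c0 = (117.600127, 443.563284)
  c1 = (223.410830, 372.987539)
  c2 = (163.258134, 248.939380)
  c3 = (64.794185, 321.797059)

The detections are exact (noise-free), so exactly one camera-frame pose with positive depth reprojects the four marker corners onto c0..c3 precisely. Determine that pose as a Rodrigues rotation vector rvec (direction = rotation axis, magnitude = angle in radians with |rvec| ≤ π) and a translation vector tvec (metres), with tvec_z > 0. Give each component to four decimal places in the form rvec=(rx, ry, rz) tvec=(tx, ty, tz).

rvec=(-0.1926, 0.3373, -0.5446) tvec=(-0.3027, 0.1331, 1.2144)

Intrinsics K: fx=792.5, fy=810.2, cx=338.0, cy=257.4
Marker side s = 0.212 m; corners in marker frame (Z=0):
  M0 = (-0.1060, +0.1060, 0)
  M1 = (+0.1060, +0.1060, 0)
  M2 = (+0.1060, -0.1060, 0)
  M3 = (-0.1060, -0.1060, 0)
Detected image corners:
  c0 = (117.600127, 443.563284) px
  c1 = (223.410830, 372.987539) px
  c2 = (163.258134, 248.939380) px
  c3 = (64.794185, 321.797059) px
Planar DLT: solve 8×8 A·h = b for H (H[2,2]=1):
  H  [+450.66152 +234.72981 +140.43885]
  H  [-413.28877 +503.35848 +346.20992]
  H  [-0.21589 -0.21991 +1.00000]
B = K⁻¹H; ‖b₁‖=0.823481, ‖b₂‖=0.823481; λ = 2/(‖b₁‖+‖b₂‖) = 1.214357, sign → tz>0 ⇒ λ=+1.214357
r₁ = λ·B[:,0] = (+0.80237,-0.53616,-0.26217); r₂ = λ·B[:,1] = (+0.47357,+0.83929,-0.26705)
r₃ = r₁×r₂ = (+0.36322,+0.09011,+0.92734); SVD([r₁ r₂ r₃]) → R = UVᵀ:
  R  [+0.80237 +0.47357 +0.36322]
  R  [-0.53616 +0.83929 +0.09011]
  R  [-0.26217 -0.26705 +0.92734]
t = (-0.30273, +0.13311, +1.21436) m
tr R = 2.568998; θ = arccos((tr R − 1)/2) = 0.668908 rad = 38.326°
axis k = ((R−Rᵀ)₃₂, (R−Rᵀ)₁₃, (R−Rᵀ)₂₁) / (2 sinθ) = (-0.287973, +0.504244, -0.814131)
rvec = θ·k = (-0.192627, +0.337293, -0.544579)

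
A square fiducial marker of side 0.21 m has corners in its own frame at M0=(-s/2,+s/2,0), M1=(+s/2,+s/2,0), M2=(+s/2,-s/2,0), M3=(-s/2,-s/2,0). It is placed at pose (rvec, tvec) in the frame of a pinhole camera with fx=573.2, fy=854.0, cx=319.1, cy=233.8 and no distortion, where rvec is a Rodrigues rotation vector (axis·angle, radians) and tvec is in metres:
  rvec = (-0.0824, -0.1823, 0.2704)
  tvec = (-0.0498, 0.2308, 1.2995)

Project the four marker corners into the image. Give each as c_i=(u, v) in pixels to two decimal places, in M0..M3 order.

Intrinsics K: fx=573.2, fy=854.0, cx=319.1, cy=233.8
Marker side s = 0.21 m; corners in marker frame (Z=0):
  M0 = (-0.1050, +0.1050, 0)
  M1 = (+0.1050, +0.1050, 0)
  M2 = (+0.1050, -0.1050, 0)
  M3 = (-0.1050, -0.1050, 0)
rvec = (-0.0824, -0.1823, 0.2704), |rvec| = θ = 0.33636 rad = 19.272°
Rodrigues: sinθ=0.33005, 1−cosθ=0.05604; R = I + sinθ·[k]× + (1−cosθ)·[k]×²:
    [+0.94732 -0.25789 -0.18992]
    [+0.27277 +0.96042 +0.05644]
    [+0.16785 -0.10527 +0.98018]
t = (-0.0498, 0.2308, 1.2995) m
M0: Pc = R·M0+t = (-0.17635, +0.30300, +1.27082); u = 573.2·(-0.17635)/1.27082 + 319.1 = 239.5591, v = 854.0·(+0.30300)/1.27082 + 233.8 = 437.4200
M1: Pc = R·M1+t = (+0.02259, +0.36029, +1.30607); u = 573.2·(+0.02259)/1.30607 + 319.1 = 329.0145, v = 854.0·(+0.36029)/1.30607 + 233.8 = 469.3796
M2: Pc = R·M2+t = (+0.07675, +0.15860, +1.32818); u = 573.2·(+0.07675)/1.32818 + 319.1 = 352.2218, v = 854.0·(+0.15860)/1.32818 + 233.8 = 335.7754
M3: Pc = R·M3+t = (-0.12219, +0.10131, +1.29293); u = 573.2·(-0.12219)/1.29293 + 319.1 = 264.9287, v = 854.0·(+0.10131)/1.29293 + 233.8 = 300.7200

c0=(239.56, 437.42) c1=(329.01, 469.38) c2=(352.22, 335.78) c3=(264.93, 300.72)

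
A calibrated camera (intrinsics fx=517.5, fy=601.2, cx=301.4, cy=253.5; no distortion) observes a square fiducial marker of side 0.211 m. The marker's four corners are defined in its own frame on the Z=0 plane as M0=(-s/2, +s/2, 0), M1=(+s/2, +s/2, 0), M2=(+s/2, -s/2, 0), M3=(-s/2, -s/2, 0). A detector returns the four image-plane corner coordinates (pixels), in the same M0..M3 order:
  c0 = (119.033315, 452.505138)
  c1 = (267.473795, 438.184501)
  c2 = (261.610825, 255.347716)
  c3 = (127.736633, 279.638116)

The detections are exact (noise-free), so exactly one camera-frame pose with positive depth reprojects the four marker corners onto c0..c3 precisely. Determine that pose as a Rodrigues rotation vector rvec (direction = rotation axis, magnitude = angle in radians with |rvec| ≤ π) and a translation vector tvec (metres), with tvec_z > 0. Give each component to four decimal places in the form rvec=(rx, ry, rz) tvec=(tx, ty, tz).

rvec=(-0.3473, 0.2534, -0.1086) tvec=(-0.1506, 0.1165, 0.7102)

Intrinsics K: fx=517.5, fy=601.2, cx=301.4, cy=253.5
Marker side s = 0.211 m; corners in marker frame (Z=0):
  M0 = (-0.1055, +0.1055, 0)
  M1 = (+0.1055, +0.1055, 0)
  M2 = (+0.1055, -0.1055, 0)
  M3 = (-0.1055, -0.1055, 0)
Detected image corners:
  c0 = (119.033315, 452.505138) px
  c1 = (267.473795, 438.184501) px
  c2 = (261.610825, 255.347716) px
  c3 = (127.736633, 279.638116) px
Planar DLT: solve 8×8 A·h = b for H (H[2,2]=1):
  H  [+605.30450 -103.37549 +191.62444]
  H  [-206.45772 +666.64983 +352.12550]
  H  [-0.31911 -0.49227 +1.00000]
B = K⁻¹H; ‖b₁‖=1.408152, ‖b₂‖=1.408152; λ = 2/(‖b₁‖+‖b₂‖) = 0.710151, sign → tz>0 ⇒ λ=+0.710151
r₁ = λ·B[:,0] = (+0.96263,-0.14832,-0.22661); r₂ = λ·B[:,1] = (+0.06175,+0.93487,-0.34959)
r₃ = r₁×r₂ = (+0.26370,+0.32253,+0.90908); SVD([r₁ r₂ r₃]) → R = UVᵀ:
  R  [+0.96263 +0.06175 +0.26370]
  R  [-0.14832 +0.93487 +0.32253]
  R  [-0.22661 -0.34959 +0.90908]
t = (-0.15064, +0.11650, +0.71015) m
tr R = 2.806577; θ = arccos((tr R − 1)/2) = 0.443422 rad = 25.406°
axis k = ((R−Rᵀ)₃₂, (R−Rᵀ)₁₃, (R−Rᵀ)₂₁) / (2 sinθ) = (-0.783291, +0.571421, -0.244812)
rvec = θ·k = (-0.347329, +0.253381, -0.108555)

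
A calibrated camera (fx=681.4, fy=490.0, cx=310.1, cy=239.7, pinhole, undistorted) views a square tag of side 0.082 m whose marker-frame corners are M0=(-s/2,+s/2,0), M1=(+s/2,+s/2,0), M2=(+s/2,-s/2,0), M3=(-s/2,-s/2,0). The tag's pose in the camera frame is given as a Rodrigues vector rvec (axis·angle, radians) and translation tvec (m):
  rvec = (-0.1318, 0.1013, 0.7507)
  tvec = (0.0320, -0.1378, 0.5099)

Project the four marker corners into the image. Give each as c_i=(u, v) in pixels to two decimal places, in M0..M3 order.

c0=(275.64, 109.87) c1=(355.97, 160.88) c2=(430.78, 104.66) c3=(349.87, 55.55)

Intrinsics K: fx=681.4, fy=490.0, cx=310.1, cy=239.7
Marker side s = 0.082 m; corners in marker frame (Z=0):
  M0 = (-0.0410, +0.0410, 0)
  M1 = (+0.0410, +0.0410, 0)
  M2 = (+0.0410, -0.0410, 0)
  M3 = (-0.0410, -0.0410, 0)
rvec = (-0.1318, 0.1013, 0.7507), |rvec| = θ = 0.76888 rad = 44.054°
Rodrigues: sinθ=0.69533, 1−cosθ=0.28131; R = I + sinθ·[k]× + (1−cosθ)·[k]×²:
    [+0.72695 -0.68524 +0.04453]
    [+0.67254 +0.72357 +0.15538]
    [-0.13869 -0.08301 +0.98685]
t = (0.0320, -0.1378, 0.5099) m
M0: Pc = R·M0+t = (-0.02590, -0.13571, +0.51218); u = 681.4·(-0.02590)/0.51218 + 310.1 = 275.6431, v = 490.0·(-0.13571)/0.51218 + 239.7 = 109.8700
M1: Pc = R·M1+t = (+0.03371, -0.08056, +0.50081); u = 681.4·(+0.03371)/0.50081 + 310.1 = 355.9658, v = 490.0·(-0.08056)/0.50081 + 239.7 = 160.8793
M2: Pc = R·M2+t = (+0.08990, -0.13989, +0.50762); u = 681.4·(+0.08990)/0.50762 + 310.1 = 430.7773, v = 490.0·(-0.13989)/0.50762 + 239.7 = 104.6626
M3: Pc = R·M3+t = (+0.03029, -0.19504, +0.51899); u = 681.4·(+0.03029)/0.51899 + 310.1 = 349.8686, v = 490.0·(-0.19504)/0.51899 + 239.7 = 55.5542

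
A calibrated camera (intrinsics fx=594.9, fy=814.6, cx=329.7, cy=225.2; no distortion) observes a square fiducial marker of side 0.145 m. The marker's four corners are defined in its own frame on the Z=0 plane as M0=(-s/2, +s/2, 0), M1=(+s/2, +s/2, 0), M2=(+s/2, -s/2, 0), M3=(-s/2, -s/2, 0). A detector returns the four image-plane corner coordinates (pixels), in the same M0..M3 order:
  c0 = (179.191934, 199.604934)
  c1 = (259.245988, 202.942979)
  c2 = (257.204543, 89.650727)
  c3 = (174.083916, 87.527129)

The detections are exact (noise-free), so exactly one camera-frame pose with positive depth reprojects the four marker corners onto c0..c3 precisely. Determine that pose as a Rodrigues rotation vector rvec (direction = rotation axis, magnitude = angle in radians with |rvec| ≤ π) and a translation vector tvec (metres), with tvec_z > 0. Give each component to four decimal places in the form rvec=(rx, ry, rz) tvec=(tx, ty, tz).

Intrinsics K: fx=594.9, fy=814.6, cx=329.7, cy=225.2
Marker side s = 0.145 m; corners in marker frame (Z=0):
  M0 = (-0.0725, +0.0725, 0)
  M1 = (+0.0725, +0.0725, 0)
  M2 = (+0.0725, -0.0725, 0)
  M3 = (-0.0725, -0.0725, 0)
Detected image corners:
  c0 = (179.191934, 199.604934) px
  c1 = (259.245988, 202.942979) px
  c2 = (257.204543, 89.650727) px
  c3 = (174.083916, 87.527129) px
Planar DLT: solve 8×8 A·h = b for H (H[2,2]=1):
  H  [+544.92441 +81.84578 +217.22699]
  H  [+7.21790 +815.19466 +145.99675]
  H  [-0.08069 +0.26275 +1.00000]
B = K⁻¹H; ‖b₁‖=0.964602, ‖b₂‖=0.964602; λ = 2/(‖b₁‖+‖b₂‖) = 1.036697, sign → tz>0 ⇒ λ=+1.036697
r₁ = λ·B[:,0] = (+0.99597,+0.03231,-0.08366); r₂ = λ·B[:,1] = (-0.00834,+0.96215,+0.27239)
r₃ = r₁×r₂ = (+0.08929,-0.27060,+0.95854); SVD([r₁ r₂ r₃]) → R = UVᵀ:
  R  [+0.99597 -0.00834 +0.08929]
  R  [+0.03231 +0.96215 -0.27060]
  R  [-0.08366 +0.27239 +0.95854]
t = (-0.19600, -0.10080, +1.03670) m
tr R = 2.916662; θ = arccos((tr R − 1)/2) = 0.289694 rad = 16.598°
axis k = ((R−Rᵀ)₃₂, (R−Rᵀ)₁₃, (R−Rᵀ)₂₁) / (2 sinθ) = (+0.950422, +0.302714, +0.071149)
rvec = θ·k = (+0.275332, +0.087695, +0.020611)

rvec=(0.2753, 0.0877, 0.0206) tvec=(-0.1960, -0.1008, 1.0367)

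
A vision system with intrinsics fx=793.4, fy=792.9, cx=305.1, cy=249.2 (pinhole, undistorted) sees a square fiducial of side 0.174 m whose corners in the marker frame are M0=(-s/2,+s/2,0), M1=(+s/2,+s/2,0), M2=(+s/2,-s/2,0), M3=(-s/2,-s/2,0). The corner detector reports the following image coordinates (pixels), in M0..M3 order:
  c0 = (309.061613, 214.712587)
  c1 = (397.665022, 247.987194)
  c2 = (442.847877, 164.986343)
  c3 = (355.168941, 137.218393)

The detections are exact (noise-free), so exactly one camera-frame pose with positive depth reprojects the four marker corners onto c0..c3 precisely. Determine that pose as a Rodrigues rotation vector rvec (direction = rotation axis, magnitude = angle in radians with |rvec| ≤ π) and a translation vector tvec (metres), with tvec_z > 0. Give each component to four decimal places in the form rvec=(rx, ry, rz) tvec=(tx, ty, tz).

Intrinsics K: fx=793.4, fy=792.9, cx=305.1, cy=249.2
Marker side s = 0.174 m; corners in marker frame (Z=0):
  M0 = (-0.0870, +0.0870, 0)
  M1 = (+0.0870, +0.0870, 0)
  M2 = (+0.0870, -0.0870, 0)
  M3 = (-0.0870, -0.0870, 0)
Detected image corners:
  c0 = (309.061613, 214.712587) px
  c1 = (397.665022, 247.987194) px
  c2 = (442.847877, 164.986343) px
  c3 = (355.168941, 137.218393) px
Planar DLT: solve 8×8 A·h = b for H (H[2,2]=1):
  H  [+389.76791 -345.53105 +375.43482]
  H  [+115.76338 +418.50745 +190.04271]
  H  [-0.31032 -0.22098 +1.00000]
B = K⁻¹H; ‖b₁‖=0.726937, ‖b₂‖=0.726937; λ = 2/(‖b₁‖+‖b₂‖) = 1.375635, sign → tz>0 ⇒ λ=+1.375635
r₁ = λ·B[:,0] = (+0.83996,+0.33501,-0.42689); r₂ = λ·B[:,1] = (-0.48220,+0.82163,-0.30399)
r₃ = r₁×r₂ = (+0.24891,+0.46119,+0.85168); SVD([r₁ r₂ r₃]) → R = UVᵀ:
  R  [+0.83996 -0.48220 +0.24891]
  R  [+0.33501 +0.82163 +0.46119]
  R  [-0.42689 -0.30399 +0.85168]
t = (+0.12195, -0.10263, +1.37564) m
tr R = 2.513262; θ = arccos((tr R − 1)/2) = 0.712651 rad = 40.832°
axis k = ((R−Rᵀ)₃₂, (R−Rᵀ)₁₃, (R−Rᵀ)₂₁) / (2 sinθ) = (-0.585144, +0.516790, +0.624928)
rvec = θ·k = (-0.417003, +0.368291, +0.445356)

rvec=(-0.4170, 0.3683, 0.4454) tvec=(0.1219, -0.1026, 1.3756)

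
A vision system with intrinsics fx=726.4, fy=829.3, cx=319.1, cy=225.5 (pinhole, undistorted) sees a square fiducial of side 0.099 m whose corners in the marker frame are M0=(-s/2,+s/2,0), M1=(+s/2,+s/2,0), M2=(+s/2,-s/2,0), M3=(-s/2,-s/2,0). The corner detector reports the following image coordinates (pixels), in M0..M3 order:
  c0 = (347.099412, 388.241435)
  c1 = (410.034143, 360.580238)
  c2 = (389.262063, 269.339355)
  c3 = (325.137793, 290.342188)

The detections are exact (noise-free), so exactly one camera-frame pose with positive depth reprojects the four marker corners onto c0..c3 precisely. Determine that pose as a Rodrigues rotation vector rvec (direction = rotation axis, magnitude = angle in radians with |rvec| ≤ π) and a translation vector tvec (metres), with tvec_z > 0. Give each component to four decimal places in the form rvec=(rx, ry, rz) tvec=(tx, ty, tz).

Intrinsics K: fx=726.4, fy=829.3, cx=319.1, cy=225.5
Marker side s = 0.099 m; corners in marker frame (Z=0):
  M0 = (-0.0495, +0.0495, 0)
  M1 = (+0.0495, +0.0495, 0)
  M2 = (+0.0495, -0.0495, 0)
  M3 = (-0.0495, -0.0495, 0)
Detected image corners:
  c0 = (347.099412, 388.241435) px
  c1 = (410.034143, 360.580238) px
  c2 = (389.262063, 269.339355) px
  c3 = (325.137793, 290.342188) px
Planar DLT: solve 8×8 A·h = b for H (H[2,2]=1):
  H  [+898.99588 +198.67027 +368.95858]
  H  [-16.93397 +939.01828 +326.59683]
  H  [+0.69933 -0.04607 +1.00000]
B = K⁻¹H; ‖b₁‖=1.182810, ‖b₂‖=1.182810; λ = 2/(‖b₁‖+‖b₂‖) = 0.845444, sign → tz>0 ⇒ λ=+0.845444
r₁ = λ·B[:,0] = (+0.78660,-0.17803,+0.59124); r₂ = λ·B[:,1] = (+0.24834,+0.96789,-0.03895)
r₃ = r₁×r₂ = (-0.56532,+0.17747,+0.80555); SVD([r₁ r₂ r₃]) → R = UVᵀ:
  R  [+0.78660 +0.24834 -0.56532]
  R  [-0.17803 +0.96789 +0.17747]
  R  [+0.59124 -0.03895 +0.80555]
t = (+0.05803, +0.10306, +0.84544) m
tr R = 2.560044; θ = arccos((tr R − 1)/2) = 0.676095 rad = 38.737°
axis k = ((R−Rᵀ)₃₂, (R−Rᵀ)₁₃, (R−Rᵀ)₂₁) / (2 sinθ) = (-0.172925, -0.924137, -0.340687)
rvec = θ·k = (-0.116914, -0.624805, -0.230337)

rvec=(-0.1169, -0.6248, -0.2303) tvec=(0.0580, 0.1031, 0.8454)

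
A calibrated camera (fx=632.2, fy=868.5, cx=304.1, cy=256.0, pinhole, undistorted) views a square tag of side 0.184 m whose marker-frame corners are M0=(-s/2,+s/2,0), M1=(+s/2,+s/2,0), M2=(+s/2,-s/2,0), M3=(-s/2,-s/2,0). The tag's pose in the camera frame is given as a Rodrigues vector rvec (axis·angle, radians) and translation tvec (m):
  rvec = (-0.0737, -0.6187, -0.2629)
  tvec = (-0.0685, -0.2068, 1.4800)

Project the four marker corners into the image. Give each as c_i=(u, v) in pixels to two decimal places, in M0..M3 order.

c0=(252.68, 196.53) c1=(315.59, 177.63) c2=(295.47, 77.01) c3=(230.97, 88.38)

Intrinsics K: fx=632.2, fy=868.5, cx=304.1, cy=256.0
Marker side s = 0.184 m; corners in marker frame (Z=0):
  M0 = (-0.0920, +0.0920, 0)
  M1 = (+0.0920, +0.0920, 0)
  M2 = (+0.0920, -0.0920, 0)
  M3 = (-0.0920, -0.0920, 0)
rvec = (-0.0737, -0.6187, -0.2629), |rvec| = θ = 0.67627 rad = 38.747°
Rodrigues: sinθ=0.62589, 1−cosθ=0.22009; R = I + sinθ·[k]× + (1−cosθ)·[k]×²:
    [+0.78253 +0.26526 -0.56328]
    [-0.22137 +0.96413 +0.14648]
    [+0.58193 +0.01007 +0.81318]
t = (-0.0685, -0.2068, 1.4800) m
M0: Pc = R·M0+t = (-0.11609, -0.09773, +1.42739); u = 632.2·(-0.11609)/1.42739 + 304.1 = 252.6834, v = 868.5·(-0.09773)/1.42739 + 256.0 = 196.5331
M1: Pc = R·M1+t = (+0.02790, -0.13847, +1.53446); u = 632.2·(+0.02790)/1.53446 + 304.1 = 315.5933, v = 868.5·(-0.13847)/1.53446 + 256.0 = 177.6285
M2: Pc = R·M2+t = (-0.02091, -0.31587, +1.53261); u = 632.2·(-0.02091)/1.53261 + 304.1 = 295.4742, v = 868.5·(-0.31587)/1.53261 + 256.0 = 77.0053
M3: Pc = R·M3+t = (-0.16490, -0.27513, +1.42554); u = 632.2·(-0.16490)/1.42554 + 304.1 = 230.9714, v = 868.5·(-0.27513)/1.42554 + 256.0 = 88.3765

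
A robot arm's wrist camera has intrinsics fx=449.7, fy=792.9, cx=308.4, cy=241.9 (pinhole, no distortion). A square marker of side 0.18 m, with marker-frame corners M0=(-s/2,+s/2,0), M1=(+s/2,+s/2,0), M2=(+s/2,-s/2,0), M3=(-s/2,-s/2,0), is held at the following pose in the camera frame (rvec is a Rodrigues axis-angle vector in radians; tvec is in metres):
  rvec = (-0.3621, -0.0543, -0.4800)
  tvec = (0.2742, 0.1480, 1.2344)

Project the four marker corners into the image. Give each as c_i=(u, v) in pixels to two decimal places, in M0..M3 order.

Intrinsics K: fx=449.7, fy=792.9, cx=308.4, cy=241.9
Marker side s = 0.18 m; corners in marker frame (Z=0):
  M0 = (-0.0900, +0.0900, 0)
  M1 = (+0.0900, +0.0900, 0)
  M2 = (+0.0900, -0.0900, 0)
  M3 = (-0.0900, -0.0900, 0)
rvec = (-0.3621, -0.0543, -0.4800), |rvec| = θ = 0.60371 rad = 34.590°
Rodrigues: sinθ=0.56770, 1−cosθ=0.17676; R = I + sinθ·[k]× + (1−cosθ)·[k]×²:
    [+0.88683 +0.46091 +0.03324]
    [-0.44183 +0.82467 +0.35314]
    [+0.13536 -0.32786 +0.93498]
t = (0.2742, 0.1480, 1.2344) m
M0: Pc = R·M0+t = (+0.23587, +0.26198, +1.19271); u = 449.7·(+0.23587)/1.19271 + 308.4 = 397.3314, v = 792.9·(+0.26198)/1.19271 + 241.9 = 416.0645
M1: Pc = R·M1+t = (+0.39550, +0.18245, +1.21707); u = 449.7·(+0.39550)/1.21707 + 308.4 = 454.5328, v = 792.9·(+0.18245)/1.21707 + 241.9 = 360.7657
M2: Pc = R·M2+t = (+0.31253, +0.03402, +1.27609); u = 449.7·(+0.31253)/1.27609 + 308.4 = 418.5381, v = 792.9·(+0.03402)/1.27609 + 241.9 = 263.0353
M3: Pc = R·M3+t = (+0.15290, +0.11355, +1.25173); u = 449.7·(+0.15290)/1.25173 + 308.4 = 363.3330, v = 792.9·(+0.11355)/1.25173 + 241.9 = 313.8247

c0=(397.33, 416.06) c1=(454.53, 360.77) c2=(418.54, 263.04) c3=(363.33, 313.82)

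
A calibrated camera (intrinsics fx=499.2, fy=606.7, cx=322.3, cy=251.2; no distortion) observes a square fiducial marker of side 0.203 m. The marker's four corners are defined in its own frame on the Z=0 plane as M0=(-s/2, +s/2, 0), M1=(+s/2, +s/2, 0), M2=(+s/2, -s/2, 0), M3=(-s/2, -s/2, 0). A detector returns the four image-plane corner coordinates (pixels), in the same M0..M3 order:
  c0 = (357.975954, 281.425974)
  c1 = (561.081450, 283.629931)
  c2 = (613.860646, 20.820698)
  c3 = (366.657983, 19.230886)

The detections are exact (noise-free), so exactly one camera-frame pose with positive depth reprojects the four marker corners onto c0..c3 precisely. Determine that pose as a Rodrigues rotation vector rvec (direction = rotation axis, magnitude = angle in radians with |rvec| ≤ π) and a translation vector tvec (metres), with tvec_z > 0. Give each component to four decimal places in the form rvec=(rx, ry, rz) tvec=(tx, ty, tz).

Intrinsics K: fx=499.2, fy=606.7, cx=322.3, cy=251.2
Marker side s = 0.203 m; corners in marker frame (Z=0):
  M0 = (-0.1015, +0.1015, 0)
  M1 = (+0.1015, +0.1015, 0)
  M2 = (+0.1015, -0.1015, 0)
  M3 = (-0.1015, -0.1015, 0)
Detected image corners:
  c0 = (357.975954, 281.425974) px
  c1 = (561.081450, 283.629931) px
  c2 = (613.860646, 20.820698) px
  c3 = (366.657983, 19.230886) px
Planar DLT: solve 8×8 A·h = b for H (H[2,2]=1):
  H  [+1089.74966 +305.79880 +473.18212]
  H  [+6.69662 +1438.68082 +164.09447]
  H  [-0.01848 +0.96227 +1.00000]
B = K⁻¹H; ‖b₁‖=2.195080, ‖b₂‖=2.195080; λ = 2/(‖b₁‖+‖b₂‖) = 0.455564, sign → tz>0 ⇒ λ=+0.455564
r₁ = λ·B[:,0] = (+0.99993,+0.00851,-0.00842); r₂ = λ·B[:,1] = (-0.00396,+0.89878,+0.43838)
r₃ = r₁×r₂ = (+0.01130,-0.43831,+0.89875); SVD([r₁ r₂ r₃]) → R = UVᵀ:
  R  [+0.99993 -0.00396 +0.01130]
  R  [+0.00851 +0.89878 -0.43831]
  R  [-0.00842 +0.43838 +0.89875]
t = (+0.13769, -0.06541, +0.45556) m
tr R = 2.797463; θ = arccos((tr R − 1)/2) = 0.453929 rad = 26.008°
axis k = ((R−Rᵀ)₃₂, (R−Rᵀ)₁₃, (R−Rᵀ)₂₁) / (2 sinθ) = (+0.999646, +0.022482, +0.014226)
rvec = θ·k = (+0.453768, +0.010205, +0.006457)

rvec=(0.4538, 0.0102, 0.0065) tvec=(0.1377, -0.0654, 0.4556)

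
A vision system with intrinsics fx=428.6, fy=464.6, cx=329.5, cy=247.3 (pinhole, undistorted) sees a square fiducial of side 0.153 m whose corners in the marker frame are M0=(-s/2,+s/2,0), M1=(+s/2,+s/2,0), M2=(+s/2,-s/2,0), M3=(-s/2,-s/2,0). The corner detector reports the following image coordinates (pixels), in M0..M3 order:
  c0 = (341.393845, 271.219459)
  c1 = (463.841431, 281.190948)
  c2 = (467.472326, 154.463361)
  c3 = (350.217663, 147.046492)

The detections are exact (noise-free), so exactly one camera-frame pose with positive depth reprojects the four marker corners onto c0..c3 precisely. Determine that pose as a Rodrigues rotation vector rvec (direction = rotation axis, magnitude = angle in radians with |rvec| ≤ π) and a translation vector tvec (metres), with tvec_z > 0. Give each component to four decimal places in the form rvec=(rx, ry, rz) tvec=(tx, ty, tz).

Intrinsics K: fx=428.6, fy=464.6, cx=329.5, cy=247.3
Marker side s = 0.153 m; corners in marker frame (Z=0):
  M0 = (-0.0765, +0.0765, 0)
  M1 = (+0.0765, +0.0765, 0)
  M2 = (+0.0765, -0.0765, 0)
  M3 = (-0.0765, -0.0765, 0)
Detected image corners:
  c0 = (341.393845, 271.219459) px
  c1 = (463.841431, 281.190948) px
  c2 = (467.472326, 154.463361) px
  c3 = (350.217663, 147.046492) px
Planar DLT: solve 8×8 A·h = b for H (H[2,2]=1):
  H  [+737.09255 -158.13113 +405.28186]
  H  [+32.50357 +758.15465 +212.05540]
  H  [-0.11306 -0.28906 +1.00000]
B = K⁻¹H; ‖b₁‖=1.814894, ‖b₂‖=1.814894; λ = 2/(‖b₁‖+‖b₂‖) = 0.550996, sign → tz>0 ⇒ λ=+0.550996
r₁ = λ·B[:,0] = (+0.99548,+0.07171,-0.06230); r₂ = λ·B[:,1] = (-0.08084,+0.98392,-0.15927)
r₃ = r₁×r₂ = (+0.04987,+0.16359,+0.98527); SVD([r₁ r₂ r₃]) → R = UVᵀ:
  R  [+0.99548 -0.08084 +0.04987]
  R  [+0.07171 +0.98392 +0.16359]
  R  [-0.06230 -0.15927 +0.98527]
t = (+0.09742, -0.04180, +0.55100) m
tr R = 2.964664; θ = arccos((tr R − 1)/2) = 0.188256 rad = 10.786°
axis k = ((R−Rᵀ)₃₂, (R−Rᵀ)₁₃, (R−Rᵀ)₂₁) / (2 sinθ) = (-0.862598, +0.299688, +0.407569)
rvec = θ·k = (-0.162389, +0.056418, +0.076727)

rvec=(-0.1624, 0.0564, 0.0767) tvec=(0.0974, -0.0418, 0.5510)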